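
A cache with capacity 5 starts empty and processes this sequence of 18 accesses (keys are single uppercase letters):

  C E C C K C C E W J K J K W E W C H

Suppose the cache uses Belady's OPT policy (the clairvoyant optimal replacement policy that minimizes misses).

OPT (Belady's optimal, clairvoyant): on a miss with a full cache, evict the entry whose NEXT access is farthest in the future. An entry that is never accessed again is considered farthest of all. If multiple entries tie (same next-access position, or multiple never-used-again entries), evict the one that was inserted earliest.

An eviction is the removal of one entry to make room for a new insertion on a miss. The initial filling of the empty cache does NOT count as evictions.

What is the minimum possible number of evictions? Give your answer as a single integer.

OPT (Belady) simulation (capacity=5):
  1. access C: MISS. Cache: [C]
  2. access E: MISS. Cache: [C E]
  3. access C: HIT. Next use of C: step 4. Cache: [C E]
  4. access C: HIT. Next use of C: step 6. Cache: [C E]
  5. access K: MISS. Cache: [C E K]
  6. access C: HIT. Next use of C: step 7. Cache: [C E K]
  7. access C: HIT. Next use of C: step 17. Cache: [C E K]
  8. access E: HIT. Next use of E: step 15. Cache: [C E K]
  9. access W: MISS. Cache: [C E K W]
  10. access J: MISS. Cache: [C E K W J]
  11. access K: HIT. Next use of K: step 13. Cache: [C E K W J]
  12. access J: HIT. Next use of J: never. Cache: [C E K W J]
  13. access K: HIT. Next use of K: never. Cache: [C E K W J]
  14. access W: HIT. Next use of W: step 16. Cache: [C E K W J]
  15. access E: HIT. Next use of E: never. Cache: [C E K W J]
  16. access W: HIT. Next use of W: never. Cache: [C E K W J]
  17. access C: HIT. Next use of C: never. Cache: [C E K W J]
  18. access H: MISS, evict C (next use: never). Cache: [E K W J H]
Total: 12 hits, 6 misses, 1 evictions

Answer: 1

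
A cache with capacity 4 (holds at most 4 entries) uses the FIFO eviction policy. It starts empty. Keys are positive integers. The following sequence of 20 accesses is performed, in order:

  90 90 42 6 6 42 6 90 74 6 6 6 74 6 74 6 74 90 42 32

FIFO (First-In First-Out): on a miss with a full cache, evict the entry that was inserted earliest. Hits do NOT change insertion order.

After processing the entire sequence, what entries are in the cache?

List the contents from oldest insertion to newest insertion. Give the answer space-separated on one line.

FIFO simulation (capacity=4):
  1. access 90: MISS. Cache (old->new): [90]
  2. access 90: HIT. Cache (old->new): [90]
  3. access 42: MISS. Cache (old->new): [90 42]
  4. access 6: MISS. Cache (old->new): [90 42 6]
  5. access 6: HIT. Cache (old->new): [90 42 6]
  6. access 42: HIT. Cache (old->new): [90 42 6]
  7. access 6: HIT. Cache (old->new): [90 42 6]
  8. access 90: HIT. Cache (old->new): [90 42 6]
  9. access 74: MISS. Cache (old->new): [90 42 6 74]
  10. access 6: HIT. Cache (old->new): [90 42 6 74]
  11. access 6: HIT. Cache (old->new): [90 42 6 74]
  12. access 6: HIT. Cache (old->new): [90 42 6 74]
  13. access 74: HIT. Cache (old->new): [90 42 6 74]
  14. access 6: HIT. Cache (old->new): [90 42 6 74]
  15. access 74: HIT. Cache (old->new): [90 42 6 74]
  16. access 6: HIT. Cache (old->new): [90 42 6 74]
  17. access 74: HIT. Cache (old->new): [90 42 6 74]
  18. access 90: HIT. Cache (old->new): [90 42 6 74]
  19. access 42: HIT. Cache (old->new): [90 42 6 74]
  20. access 32: MISS, evict 90. Cache (old->new): [42 6 74 32]
Total: 15 hits, 5 misses, 1 evictions

Answer: 42 6 74 32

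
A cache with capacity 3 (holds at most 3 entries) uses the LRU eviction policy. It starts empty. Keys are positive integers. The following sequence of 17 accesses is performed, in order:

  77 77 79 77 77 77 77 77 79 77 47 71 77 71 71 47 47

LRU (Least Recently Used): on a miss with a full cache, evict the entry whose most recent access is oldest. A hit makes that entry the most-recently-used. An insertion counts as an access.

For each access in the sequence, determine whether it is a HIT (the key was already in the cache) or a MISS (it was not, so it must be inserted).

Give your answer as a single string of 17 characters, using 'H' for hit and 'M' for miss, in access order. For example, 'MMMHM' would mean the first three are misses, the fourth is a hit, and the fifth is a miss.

Answer: MHMHHHHHHHMMHHHHH

Derivation:
LRU simulation (capacity=3):
  1. access 77: MISS. Cache (LRU->MRU): [77]
  2. access 77: HIT. Cache (LRU->MRU): [77]
  3. access 79: MISS. Cache (LRU->MRU): [77 79]
  4. access 77: HIT. Cache (LRU->MRU): [79 77]
  5. access 77: HIT. Cache (LRU->MRU): [79 77]
  6. access 77: HIT. Cache (LRU->MRU): [79 77]
  7. access 77: HIT. Cache (LRU->MRU): [79 77]
  8. access 77: HIT. Cache (LRU->MRU): [79 77]
  9. access 79: HIT. Cache (LRU->MRU): [77 79]
  10. access 77: HIT. Cache (LRU->MRU): [79 77]
  11. access 47: MISS. Cache (LRU->MRU): [79 77 47]
  12. access 71: MISS, evict 79. Cache (LRU->MRU): [77 47 71]
  13. access 77: HIT. Cache (LRU->MRU): [47 71 77]
  14. access 71: HIT. Cache (LRU->MRU): [47 77 71]
  15. access 71: HIT. Cache (LRU->MRU): [47 77 71]
  16. access 47: HIT. Cache (LRU->MRU): [77 71 47]
  17. access 47: HIT. Cache (LRU->MRU): [77 71 47]
Total: 13 hits, 4 misses, 1 evictions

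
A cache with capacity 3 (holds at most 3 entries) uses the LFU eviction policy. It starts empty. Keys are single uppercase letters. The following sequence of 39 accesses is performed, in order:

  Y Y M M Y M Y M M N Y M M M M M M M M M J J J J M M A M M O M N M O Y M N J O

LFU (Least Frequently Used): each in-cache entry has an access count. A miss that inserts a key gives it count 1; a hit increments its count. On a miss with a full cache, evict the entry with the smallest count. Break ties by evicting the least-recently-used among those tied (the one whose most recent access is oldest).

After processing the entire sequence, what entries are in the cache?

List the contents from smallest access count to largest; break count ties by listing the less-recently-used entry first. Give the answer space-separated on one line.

LFU simulation (capacity=3):
  1. access Y: MISS. Cache: [Y(c=1)]
  2. access Y: HIT, count now 2. Cache: [Y(c=2)]
  3. access M: MISS. Cache: [M(c=1) Y(c=2)]
  4. access M: HIT, count now 2. Cache: [Y(c=2) M(c=2)]
  5. access Y: HIT, count now 3. Cache: [M(c=2) Y(c=3)]
  6. access M: HIT, count now 3. Cache: [Y(c=3) M(c=3)]
  7. access Y: HIT, count now 4. Cache: [M(c=3) Y(c=4)]
  8. access M: HIT, count now 4. Cache: [Y(c=4) M(c=4)]
  9. access M: HIT, count now 5. Cache: [Y(c=4) M(c=5)]
  10. access N: MISS. Cache: [N(c=1) Y(c=4) M(c=5)]
  11. access Y: HIT, count now 5. Cache: [N(c=1) M(c=5) Y(c=5)]
  12. access M: HIT, count now 6. Cache: [N(c=1) Y(c=5) M(c=6)]
  13. access M: HIT, count now 7. Cache: [N(c=1) Y(c=5) M(c=7)]
  14. access M: HIT, count now 8. Cache: [N(c=1) Y(c=5) M(c=8)]
  15. access M: HIT, count now 9. Cache: [N(c=1) Y(c=5) M(c=9)]
  16. access M: HIT, count now 10. Cache: [N(c=1) Y(c=5) M(c=10)]
  17. access M: HIT, count now 11. Cache: [N(c=1) Y(c=5) M(c=11)]
  18. access M: HIT, count now 12. Cache: [N(c=1) Y(c=5) M(c=12)]
  19. access M: HIT, count now 13. Cache: [N(c=1) Y(c=5) M(c=13)]
  20. access M: HIT, count now 14. Cache: [N(c=1) Y(c=5) M(c=14)]
  21. access J: MISS, evict N(c=1). Cache: [J(c=1) Y(c=5) M(c=14)]
  22. access J: HIT, count now 2. Cache: [J(c=2) Y(c=5) M(c=14)]
  23. access J: HIT, count now 3. Cache: [J(c=3) Y(c=5) M(c=14)]
  24. access J: HIT, count now 4. Cache: [J(c=4) Y(c=5) M(c=14)]
  25. access M: HIT, count now 15. Cache: [J(c=4) Y(c=5) M(c=15)]
  26. access M: HIT, count now 16. Cache: [J(c=4) Y(c=5) M(c=16)]
  27. access A: MISS, evict J(c=4). Cache: [A(c=1) Y(c=5) M(c=16)]
  28. access M: HIT, count now 17. Cache: [A(c=1) Y(c=5) M(c=17)]
  29. access M: HIT, count now 18. Cache: [A(c=1) Y(c=5) M(c=18)]
  30. access O: MISS, evict A(c=1). Cache: [O(c=1) Y(c=5) M(c=18)]
  31. access M: HIT, count now 19. Cache: [O(c=1) Y(c=5) M(c=19)]
  32. access N: MISS, evict O(c=1). Cache: [N(c=1) Y(c=5) M(c=19)]
  33. access M: HIT, count now 20. Cache: [N(c=1) Y(c=5) M(c=20)]
  34. access O: MISS, evict N(c=1). Cache: [O(c=1) Y(c=5) M(c=20)]
  35. access Y: HIT, count now 6. Cache: [O(c=1) Y(c=6) M(c=20)]
  36. access M: HIT, count now 21. Cache: [O(c=1) Y(c=6) M(c=21)]
  37. access N: MISS, evict O(c=1). Cache: [N(c=1) Y(c=6) M(c=21)]
  38. access J: MISS, evict N(c=1). Cache: [J(c=1) Y(c=6) M(c=21)]
  39. access O: MISS, evict J(c=1). Cache: [O(c=1) Y(c=6) M(c=21)]
Total: 28 hits, 11 misses, 8 evictions

Answer: O Y M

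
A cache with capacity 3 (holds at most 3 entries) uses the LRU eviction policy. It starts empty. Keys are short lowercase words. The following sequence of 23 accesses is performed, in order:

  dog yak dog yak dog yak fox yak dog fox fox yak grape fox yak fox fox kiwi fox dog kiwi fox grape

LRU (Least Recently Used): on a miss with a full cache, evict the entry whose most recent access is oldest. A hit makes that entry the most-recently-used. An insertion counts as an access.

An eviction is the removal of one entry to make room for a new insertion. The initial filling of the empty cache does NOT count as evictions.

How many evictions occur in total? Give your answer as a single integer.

Answer: 4

Derivation:
LRU simulation (capacity=3):
  1. access dog: MISS. Cache (LRU->MRU): [dog]
  2. access yak: MISS. Cache (LRU->MRU): [dog yak]
  3. access dog: HIT. Cache (LRU->MRU): [yak dog]
  4. access yak: HIT. Cache (LRU->MRU): [dog yak]
  5. access dog: HIT. Cache (LRU->MRU): [yak dog]
  6. access yak: HIT. Cache (LRU->MRU): [dog yak]
  7. access fox: MISS. Cache (LRU->MRU): [dog yak fox]
  8. access yak: HIT. Cache (LRU->MRU): [dog fox yak]
  9. access dog: HIT. Cache (LRU->MRU): [fox yak dog]
  10. access fox: HIT. Cache (LRU->MRU): [yak dog fox]
  11. access fox: HIT. Cache (LRU->MRU): [yak dog fox]
  12. access yak: HIT. Cache (LRU->MRU): [dog fox yak]
  13. access grape: MISS, evict dog. Cache (LRU->MRU): [fox yak grape]
  14. access fox: HIT. Cache (LRU->MRU): [yak grape fox]
  15. access yak: HIT. Cache (LRU->MRU): [grape fox yak]
  16. access fox: HIT. Cache (LRU->MRU): [grape yak fox]
  17. access fox: HIT. Cache (LRU->MRU): [grape yak fox]
  18. access kiwi: MISS, evict grape. Cache (LRU->MRU): [yak fox kiwi]
  19. access fox: HIT. Cache (LRU->MRU): [yak kiwi fox]
  20. access dog: MISS, evict yak. Cache (LRU->MRU): [kiwi fox dog]
  21. access kiwi: HIT. Cache (LRU->MRU): [fox dog kiwi]
  22. access fox: HIT. Cache (LRU->MRU): [dog kiwi fox]
  23. access grape: MISS, evict dog. Cache (LRU->MRU): [kiwi fox grape]
Total: 16 hits, 7 misses, 4 evictions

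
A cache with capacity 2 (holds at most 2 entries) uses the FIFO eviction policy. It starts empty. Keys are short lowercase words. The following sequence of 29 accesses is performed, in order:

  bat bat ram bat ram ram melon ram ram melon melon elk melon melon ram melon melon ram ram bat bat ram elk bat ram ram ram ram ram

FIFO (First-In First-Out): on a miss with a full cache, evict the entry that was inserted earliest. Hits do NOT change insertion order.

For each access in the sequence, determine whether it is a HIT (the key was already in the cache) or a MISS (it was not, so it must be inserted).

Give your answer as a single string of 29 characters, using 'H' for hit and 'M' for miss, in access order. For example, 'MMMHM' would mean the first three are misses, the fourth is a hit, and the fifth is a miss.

FIFO simulation (capacity=2):
  1. access bat: MISS. Cache (old->new): [bat]
  2. access bat: HIT. Cache (old->new): [bat]
  3. access ram: MISS. Cache (old->new): [bat ram]
  4. access bat: HIT. Cache (old->new): [bat ram]
  5. access ram: HIT. Cache (old->new): [bat ram]
  6. access ram: HIT. Cache (old->new): [bat ram]
  7. access melon: MISS, evict bat. Cache (old->new): [ram melon]
  8. access ram: HIT. Cache (old->new): [ram melon]
  9. access ram: HIT. Cache (old->new): [ram melon]
  10. access melon: HIT. Cache (old->new): [ram melon]
  11. access melon: HIT. Cache (old->new): [ram melon]
  12. access elk: MISS, evict ram. Cache (old->new): [melon elk]
  13. access melon: HIT. Cache (old->new): [melon elk]
  14. access melon: HIT. Cache (old->new): [melon elk]
  15. access ram: MISS, evict melon. Cache (old->new): [elk ram]
  16. access melon: MISS, evict elk. Cache (old->new): [ram melon]
  17. access melon: HIT. Cache (old->new): [ram melon]
  18. access ram: HIT. Cache (old->new): [ram melon]
  19. access ram: HIT. Cache (old->new): [ram melon]
  20. access bat: MISS, evict ram. Cache (old->new): [melon bat]
  21. access bat: HIT. Cache (old->new): [melon bat]
  22. access ram: MISS, evict melon. Cache (old->new): [bat ram]
  23. access elk: MISS, evict bat. Cache (old->new): [ram elk]
  24. access bat: MISS, evict ram. Cache (old->new): [elk bat]
  25. access ram: MISS, evict elk. Cache (old->new): [bat ram]
  26. access ram: HIT. Cache (old->new): [bat ram]
  27. access ram: HIT. Cache (old->new): [bat ram]
  28. access ram: HIT. Cache (old->new): [bat ram]
  29. access ram: HIT. Cache (old->new): [bat ram]
Total: 18 hits, 11 misses, 9 evictions

Answer: MHMHHHMHHHHMHHMMHHHMHMMMMHHHH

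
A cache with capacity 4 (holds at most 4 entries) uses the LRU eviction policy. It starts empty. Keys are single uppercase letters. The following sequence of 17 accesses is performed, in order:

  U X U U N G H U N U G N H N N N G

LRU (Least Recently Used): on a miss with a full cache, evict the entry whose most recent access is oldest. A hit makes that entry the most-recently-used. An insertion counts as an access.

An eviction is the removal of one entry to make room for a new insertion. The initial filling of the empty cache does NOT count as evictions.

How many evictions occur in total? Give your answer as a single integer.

Answer: 1

Derivation:
LRU simulation (capacity=4):
  1. access U: MISS. Cache (LRU->MRU): [U]
  2. access X: MISS. Cache (LRU->MRU): [U X]
  3. access U: HIT. Cache (LRU->MRU): [X U]
  4. access U: HIT. Cache (LRU->MRU): [X U]
  5. access N: MISS. Cache (LRU->MRU): [X U N]
  6. access G: MISS. Cache (LRU->MRU): [X U N G]
  7. access H: MISS, evict X. Cache (LRU->MRU): [U N G H]
  8. access U: HIT. Cache (LRU->MRU): [N G H U]
  9. access N: HIT. Cache (LRU->MRU): [G H U N]
  10. access U: HIT. Cache (LRU->MRU): [G H N U]
  11. access G: HIT. Cache (LRU->MRU): [H N U G]
  12. access N: HIT. Cache (LRU->MRU): [H U G N]
  13. access H: HIT. Cache (LRU->MRU): [U G N H]
  14. access N: HIT. Cache (LRU->MRU): [U G H N]
  15. access N: HIT. Cache (LRU->MRU): [U G H N]
  16. access N: HIT. Cache (LRU->MRU): [U G H N]
  17. access G: HIT. Cache (LRU->MRU): [U H N G]
Total: 12 hits, 5 misses, 1 evictions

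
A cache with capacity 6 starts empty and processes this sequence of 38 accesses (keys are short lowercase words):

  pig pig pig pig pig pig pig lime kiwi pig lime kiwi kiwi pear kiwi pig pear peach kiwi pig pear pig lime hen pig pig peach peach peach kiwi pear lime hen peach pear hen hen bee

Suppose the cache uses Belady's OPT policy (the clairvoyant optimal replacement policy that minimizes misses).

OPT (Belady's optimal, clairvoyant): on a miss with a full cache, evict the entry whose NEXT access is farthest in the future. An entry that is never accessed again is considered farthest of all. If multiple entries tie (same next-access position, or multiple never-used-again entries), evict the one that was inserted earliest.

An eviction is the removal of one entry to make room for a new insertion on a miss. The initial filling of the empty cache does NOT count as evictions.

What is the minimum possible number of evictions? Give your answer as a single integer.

OPT (Belady) simulation (capacity=6):
  1. access pig: MISS. Cache: [pig]
  2. access pig: HIT. Next use of pig: step 3. Cache: [pig]
  3. access pig: HIT. Next use of pig: step 4. Cache: [pig]
  4. access pig: HIT. Next use of pig: step 5. Cache: [pig]
  5. access pig: HIT. Next use of pig: step 6. Cache: [pig]
  6. access pig: HIT. Next use of pig: step 7. Cache: [pig]
  7. access pig: HIT. Next use of pig: step 10. Cache: [pig]
  8. access lime: MISS. Cache: [pig lime]
  9. access kiwi: MISS. Cache: [pig lime kiwi]
  10. access pig: HIT. Next use of pig: step 16. Cache: [pig lime kiwi]
  11. access lime: HIT. Next use of lime: step 23. Cache: [pig lime kiwi]
  12. access kiwi: HIT. Next use of kiwi: step 13. Cache: [pig lime kiwi]
  13. access kiwi: HIT. Next use of kiwi: step 15. Cache: [pig lime kiwi]
  14. access pear: MISS. Cache: [pig lime kiwi pear]
  15. access kiwi: HIT. Next use of kiwi: step 19. Cache: [pig lime kiwi pear]
  16. access pig: HIT. Next use of pig: step 20. Cache: [pig lime kiwi pear]
  17. access pear: HIT. Next use of pear: step 21. Cache: [pig lime kiwi pear]
  18. access peach: MISS. Cache: [pig lime kiwi pear peach]
  19. access kiwi: HIT. Next use of kiwi: step 30. Cache: [pig lime kiwi pear peach]
  20. access pig: HIT. Next use of pig: step 22. Cache: [pig lime kiwi pear peach]
  21. access pear: HIT. Next use of pear: step 31. Cache: [pig lime kiwi pear peach]
  22. access pig: HIT. Next use of pig: step 25. Cache: [pig lime kiwi pear peach]
  23. access lime: HIT. Next use of lime: step 32. Cache: [pig lime kiwi pear peach]
  24. access hen: MISS. Cache: [pig lime kiwi pear peach hen]
  25. access pig: HIT. Next use of pig: step 26. Cache: [pig lime kiwi pear peach hen]
  26. access pig: HIT. Next use of pig: never. Cache: [pig lime kiwi pear peach hen]
  27. access peach: HIT. Next use of peach: step 28. Cache: [pig lime kiwi pear peach hen]
  28. access peach: HIT. Next use of peach: step 29. Cache: [pig lime kiwi pear peach hen]
  29. access peach: HIT. Next use of peach: step 34. Cache: [pig lime kiwi pear peach hen]
  30. access kiwi: HIT. Next use of kiwi: never. Cache: [pig lime kiwi pear peach hen]
  31. access pear: HIT. Next use of pear: step 35. Cache: [pig lime kiwi pear peach hen]
  32. access lime: HIT. Next use of lime: never. Cache: [pig lime kiwi pear peach hen]
  33. access hen: HIT. Next use of hen: step 36. Cache: [pig lime kiwi pear peach hen]
  34. access peach: HIT. Next use of peach: never. Cache: [pig lime kiwi pear peach hen]
  35. access pear: HIT. Next use of pear: never. Cache: [pig lime kiwi pear peach hen]
  36. access hen: HIT. Next use of hen: step 37. Cache: [pig lime kiwi pear peach hen]
  37. access hen: HIT. Next use of hen: never. Cache: [pig lime kiwi pear peach hen]
  38. access bee: MISS, evict pig (next use: never). Cache: [lime kiwi pear peach hen bee]
Total: 31 hits, 7 misses, 1 evictions

Answer: 1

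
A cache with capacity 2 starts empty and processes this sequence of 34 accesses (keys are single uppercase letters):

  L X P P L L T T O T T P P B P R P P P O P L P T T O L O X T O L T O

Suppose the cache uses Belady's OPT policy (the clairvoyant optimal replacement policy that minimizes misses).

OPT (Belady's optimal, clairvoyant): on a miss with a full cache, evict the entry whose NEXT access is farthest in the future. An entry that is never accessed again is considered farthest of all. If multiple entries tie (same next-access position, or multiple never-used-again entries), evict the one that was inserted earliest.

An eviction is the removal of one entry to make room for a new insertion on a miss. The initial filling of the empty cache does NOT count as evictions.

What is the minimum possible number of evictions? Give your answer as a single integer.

OPT (Belady) simulation (capacity=2):
  1. access L: MISS. Cache: [L]
  2. access X: MISS. Cache: [L X]
  3. access P: MISS, evict X (next use: step 29). Cache: [L P]
  4. access P: HIT. Next use of P: step 12. Cache: [L P]
  5. access L: HIT. Next use of L: step 6. Cache: [L P]
  6. access L: HIT. Next use of L: step 22. Cache: [L P]
  7. access T: MISS, evict L (next use: step 22). Cache: [P T]
  8. access T: HIT. Next use of T: step 10. Cache: [P T]
  9. access O: MISS, evict P (next use: step 12). Cache: [T O]
  10. access T: HIT. Next use of T: step 11. Cache: [T O]
  11. access T: HIT. Next use of T: step 24. Cache: [T O]
  12. access P: MISS, evict T (next use: step 24). Cache: [O P]
  13. access P: HIT. Next use of P: step 15. Cache: [O P]
  14. access B: MISS, evict O (next use: step 20). Cache: [P B]
  15. access P: HIT. Next use of P: step 17. Cache: [P B]
  16. access R: MISS, evict B (next use: never). Cache: [P R]
  17. access P: HIT. Next use of P: step 18. Cache: [P R]
  18. access P: HIT. Next use of P: step 19. Cache: [P R]
  19. access P: HIT. Next use of P: step 21. Cache: [P R]
  20. access O: MISS, evict R (next use: never). Cache: [P O]
  21. access P: HIT. Next use of P: step 23. Cache: [P O]
  22. access L: MISS, evict O (next use: step 26). Cache: [P L]
  23. access P: HIT. Next use of P: never. Cache: [P L]
  24. access T: MISS, evict P (next use: never). Cache: [L T]
  25. access T: HIT. Next use of T: step 30. Cache: [L T]
  26. access O: MISS, evict T (next use: step 30). Cache: [L O]
  27. access L: HIT. Next use of L: step 32. Cache: [L O]
  28. access O: HIT. Next use of O: step 31. Cache: [L O]
  29. access X: MISS, evict L (next use: step 32). Cache: [O X]
  30. access T: MISS, evict X (next use: never). Cache: [O T]
  31. access O: HIT. Next use of O: step 34. Cache: [O T]
  32. access L: MISS, evict O (next use: step 34). Cache: [T L]
  33. access T: HIT. Next use of T: never. Cache: [T L]
  34. access O: MISS, evict T (next use: never). Cache: [L O]
Total: 18 hits, 16 misses, 14 evictions

Answer: 14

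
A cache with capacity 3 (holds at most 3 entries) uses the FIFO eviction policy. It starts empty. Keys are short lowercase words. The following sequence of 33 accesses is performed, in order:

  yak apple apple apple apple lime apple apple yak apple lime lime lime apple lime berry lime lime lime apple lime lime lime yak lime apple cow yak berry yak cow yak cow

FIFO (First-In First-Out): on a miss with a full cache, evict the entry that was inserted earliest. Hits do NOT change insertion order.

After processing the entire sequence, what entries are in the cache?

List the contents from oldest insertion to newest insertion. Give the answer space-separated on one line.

FIFO simulation (capacity=3):
  1. access yak: MISS. Cache (old->new): [yak]
  2. access apple: MISS. Cache (old->new): [yak apple]
  3. access apple: HIT. Cache (old->new): [yak apple]
  4. access apple: HIT. Cache (old->new): [yak apple]
  5. access apple: HIT. Cache (old->new): [yak apple]
  6. access lime: MISS. Cache (old->new): [yak apple lime]
  7. access apple: HIT. Cache (old->new): [yak apple lime]
  8. access apple: HIT. Cache (old->new): [yak apple lime]
  9. access yak: HIT. Cache (old->new): [yak apple lime]
  10. access apple: HIT. Cache (old->new): [yak apple lime]
  11. access lime: HIT. Cache (old->new): [yak apple lime]
  12. access lime: HIT. Cache (old->new): [yak apple lime]
  13. access lime: HIT. Cache (old->new): [yak apple lime]
  14. access apple: HIT. Cache (old->new): [yak apple lime]
  15. access lime: HIT. Cache (old->new): [yak apple lime]
  16. access berry: MISS, evict yak. Cache (old->new): [apple lime berry]
  17. access lime: HIT. Cache (old->new): [apple lime berry]
  18. access lime: HIT. Cache (old->new): [apple lime berry]
  19. access lime: HIT. Cache (old->new): [apple lime berry]
  20. access apple: HIT. Cache (old->new): [apple lime berry]
  21. access lime: HIT. Cache (old->new): [apple lime berry]
  22. access lime: HIT. Cache (old->new): [apple lime berry]
  23. access lime: HIT. Cache (old->new): [apple lime berry]
  24. access yak: MISS, evict apple. Cache (old->new): [lime berry yak]
  25. access lime: HIT. Cache (old->new): [lime berry yak]
  26. access apple: MISS, evict lime. Cache (old->new): [berry yak apple]
  27. access cow: MISS, evict berry. Cache (old->new): [yak apple cow]
  28. access yak: HIT. Cache (old->new): [yak apple cow]
  29. access berry: MISS, evict yak. Cache (old->new): [apple cow berry]
  30. access yak: MISS, evict apple. Cache (old->new): [cow berry yak]
  31. access cow: HIT. Cache (old->new): [cow berry yak]
  32. access yak: HIT. Cache (old->new): [cow berry yak]
  33. access cow: HIT. Cache (old->new): [cow berry yak]
Total: 24 hits, 9 misses, 6 evictions

Answer: cow berry yak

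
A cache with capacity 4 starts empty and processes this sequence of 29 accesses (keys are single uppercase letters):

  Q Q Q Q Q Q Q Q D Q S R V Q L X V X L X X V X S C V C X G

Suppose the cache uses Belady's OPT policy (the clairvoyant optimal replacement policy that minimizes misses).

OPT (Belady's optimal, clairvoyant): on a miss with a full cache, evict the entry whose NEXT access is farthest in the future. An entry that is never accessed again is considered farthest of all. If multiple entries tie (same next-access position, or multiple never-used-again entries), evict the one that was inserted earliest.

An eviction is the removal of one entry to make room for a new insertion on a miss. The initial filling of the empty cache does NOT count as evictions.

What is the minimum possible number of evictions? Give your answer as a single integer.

OPT (Belady) simulation (capacity=4):
  1. access Q: MISS. Cache: [Q]
  2. access Q: HIT. Next use of Q: step 3. Cache: [Q]
  3. access Q: HIT. Next use of Q: step 4. Cache: [Q]
  4. access Q: HIT. Next use of Q: step 5. Cache: [Q]
  5. access Q: HIT. Next use of Q: step 6. Cache: [Q]
  6. access Q: HIT. Next use of Q: step 7. Cache: [Q]
  7. access Q: HIT. Next use of Q: step 8. Cache: [Q]
  8. access Q: HIT. Next use of Q: step 10. Cache: [Q]
  9. access D: MISS. Cache: [Q D]
  10. access Q: HIT. Next use of Q: step 14. Cache: [Q D]
  11. access S: MISS. Cache: [Q D S]
  12. access R: MISS. Cache: [Q D S R]
  13. access V: MISS, evict D (next use: never). Cache: [Q S R V]
  14. access Q: HIT. Next use of Q: never. Cache: [Q S R V]
  15. access L: MISS, evict Q (next use: never). Cache: [S R V L]
  16. access X: MISS, evict R (next use: never). Cache: [S V L X]
  17. access V: HIT. Next use of V: step 22. Cache: [S V L X]
  18. access X: HIT. Next use of X: step 20. Cache: [S V L X]
  19. access L: HIT. Next use of L: never. Cache: [S V L X]
  20. access X: HIT. Next use of X: step 21. Cache: [S V L X]
  21. access X: HIT. Next use of X: step 23. Cache: [S V L X]
  22. access V: HIT. Next use of V: step 26. Cache: [S V L X]
  23. access X: HIT. Next use of X: step 28. Cache: [S V L X]
  24. access S: HIT. Next use of S: never. Cache: [S V L X]
  25. access C: MISS, evict S (next use: never). Cache: [V L X C]
  26. access V: HIT. Next use of V: never. Cache: [V L X C]
  27. access C: HIT. Next use of C: never. Cache: [V L X C]
  28. access X: HIT. Next use of X: never. Cache: [V L X C]
  29. access G: MISS, evict V (next use: never). Cache: [L X C G]
Total: 20 hits, 9 misses, 5 evictions

Answer: 5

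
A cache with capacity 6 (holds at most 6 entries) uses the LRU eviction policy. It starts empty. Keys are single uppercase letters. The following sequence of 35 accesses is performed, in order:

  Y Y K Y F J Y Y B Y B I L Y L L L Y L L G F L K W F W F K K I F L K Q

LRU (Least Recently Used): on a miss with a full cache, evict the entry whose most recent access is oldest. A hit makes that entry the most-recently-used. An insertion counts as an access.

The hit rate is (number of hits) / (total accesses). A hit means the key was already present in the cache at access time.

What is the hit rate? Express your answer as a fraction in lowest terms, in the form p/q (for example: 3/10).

LRU simulation (capacity=6):
  1. access Y: MISS. Cache (LRU->MRU): [Y]
  2. access Y: HIT. Cache (LRU->MRU): [Y]
  3. access K: MISS. Cache (LRU->MRU): [Y K]
  4. access Y: HIT. Cache (LRU->MRU): [K Y]
  5. access F: MISS. Cache (LRU->MRU): [K Y F]
  6. access J: MISS. Cache (LRU->MRU): [K Y F J]
  7. access Y: HIT. Cache (LRU->MRU): [K F J Y]
  8. access Y: HIT. Cache (LRU->MRU): [K F J Y]
  9. access B: MISS. Cache (LRU->MRU): [K F J Y B]
  10. access Y: HIT. Cache (LRU->MRU): [K F J B Y]
  11. access B: HIT. Cache (LRU->MRU): [K F J Y B]
  12. access I: MISS. Cache (LRU->MRU): [K F J Y B I]
  13. access L: MISS, evict K. Cache (LRU->MRU): [F J Y B I L]
  14. access Y: HIT. Cache (LRU->MRU): [F J B I L Y]
  15. access L: HIT. Cache (LRU->MRU): [F J B I Y L]
  16. access L: HIT. Cache (LRU->MRU): [F J B I Y L]
  17. access L: HIT. Cache (LRU->MRU): [F J B I Y L]
  18. access Y: HIT. Cache (LRU->MRU): [F J B I L Y]
  19. access L: HIT. Cache (LRU->MRU): [F J B I Y L]
  20. access L: HIT. Cache (LRU->MRU): [F J B I Y L]
  21. access G: MISS, evict F. Cache (LRU->MRU): [J B I Y L G]
  22. access F: MISS, evict J. Cache (LRU->MRU): [B I Y L G F]
  23. access L: HIT. Cache (LRU->MRU): [B I Y G F L]
  24. access K: MISS, evict B. Cache (LRU->MRU): [I Y G F L K]
  25. access W: MISS, evict I. Cache (LRU->MRU): [Y G F L K W]
  26. access F: HIT. Cache (LRU->MRU): [Y G L K W F]
  27. access W: HIT. Cache (LRU->MRU): [Y G L K F W]
  28. access F: HIT. Cache (LRU->MRU): [Y G L K W F]
  29. access K: HIT. Cache (LRU->MRU): [Y G L W F K]
  30. access K: HIT. Cache (LRU->MRU): [Y G L W F K]
  31. access I: MISS, evict Y. Cache (LRU->MRU): [G L W F K I]
  32. access F: HIT. Cache (LRU->MRU): [G L W K I F]
  33. access L: HIT. Cache (LRU->MRU): [G W K I F L]
  34. access K: HIT. Cache (LRU->MRU): [G W I F L K]
  35. access Q: MISS, evict G. Cache (LRU->MRU): [W I F L K Q]
Total: 22 hits, 13 misses, 7 evictions

Hit rate = 22/35

Answer: 22/35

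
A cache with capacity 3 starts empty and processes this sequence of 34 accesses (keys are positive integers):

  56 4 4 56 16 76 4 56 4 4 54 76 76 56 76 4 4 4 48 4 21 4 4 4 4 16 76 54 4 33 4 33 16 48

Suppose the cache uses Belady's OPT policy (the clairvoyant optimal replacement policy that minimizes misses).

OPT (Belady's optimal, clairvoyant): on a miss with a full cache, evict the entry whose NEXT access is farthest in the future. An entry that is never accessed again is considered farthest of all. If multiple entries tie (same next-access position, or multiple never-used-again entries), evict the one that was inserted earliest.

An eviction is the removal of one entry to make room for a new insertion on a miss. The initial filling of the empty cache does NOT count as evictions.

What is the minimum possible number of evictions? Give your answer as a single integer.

Answer: 9

Derivation:
OPT (Belady) simulation (capacity=3):
  1. access 56: MISS. Cache: [56]
  2. access 4: MISS. Cache: [56 4]
  3. access 4: HIT. Next use of 4: step 7. Cache: [56 4]
  4. access 56: HIT. Next use of 56: step 8. Cache: [56 4]
  5. access 16: MISS. Cache: [56 4 16]
  6. access 76: MISS, evict 16 (next use: step 26). Cache: [56 4 76]
  7. access 4: HIT. Next use of 4: step 9. Cache: [56 4 76]
  8. access 56: HIT. Next use of 56: step 14. Cache: [56 4 76]
  9. access 4: HIT. Next use of 4: step 10. Cache: [56 4 76]
  10. access 4: HIT. Next use of 4: step 16. Cache: [56 4 76]
  11. access 54: MISS, evict 4 (next use: step 16). Cache: [56 76 54]
  12. access 76: HIT. Next use of 76: step 13. Cache: [56 76 54]
  13. access 76: HIT. Next use of 76: step 15. Cache: [56 76 54]
  14. access 56: HIT. Next use of 56: never. Cache: [56 76 54]
  15. access 76: HIT. Next use of 76: step 27. Cache: [56 76 54]
  16. access 4: MISS, evict 56 (next use: never). Cache: [76 54 4]
  17. access 4: HIT. Next use of 4: step 18. Cache: [76 54 4]
  18. access 4: HIT. Next use of 4: step 20. Cache: [76 54 4]
  19. access 48: MISS, evict 54 (next use: step 28). Cache: [76 4 48]
  20. access 4: HIT. Next use of 4: step 22. Cache: [76 4 48]
  21. access 21: MISS, evict 48 (next use: step 34). Cache: [76 4 21]
  22. access 4: HIT. Next use of 4: step 23. Cache: [76 4 21]
  23. access 4: HIT. Next use of 4: step 24. Cache: [76 4 21]
  24. access 4: HIT. Next use of 4: step 25. Cache: [76 4 21]
  25. access 4: HIT. Next use of 4: step 29. Cache: [76 4 21]
  26. access 16: MISS, evict 21 (next use: never). Cache: [76 4 16]
  27. access 76: HIT. Next use of 76: never. Cache: [76 4 16]
  28. access 54: MISS, evict 76 (next use: never). Cache: [4 16 54]
  29. access 4: HIT. Next use of 4: step 31. Cache: [4 16 54]
  30. access 33: MISS, evict 54 (next use: never). Cache: [4 16 33]
  31. access 4: HIT. Next use of 4: never. Cache: [4 16 33]
  32. access 33: HIT. Next use of 33: never. Cache: [4 16 33]
  33. access 16: HIT. Next use of 16: never. Cache: [4 16 33]
  34. access 48: MISS, evict 4 (next use: never). Cache: [16 33 48]
Total: 22 hits, 12 misses, 9 evictions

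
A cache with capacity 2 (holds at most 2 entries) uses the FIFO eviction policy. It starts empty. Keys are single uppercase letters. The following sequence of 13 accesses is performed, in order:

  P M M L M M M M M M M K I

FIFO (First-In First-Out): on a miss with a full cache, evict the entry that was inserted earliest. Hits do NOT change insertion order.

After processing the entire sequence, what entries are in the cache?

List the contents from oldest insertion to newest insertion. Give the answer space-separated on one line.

Answer: K I

Derivation:
FIFO simulation (capacity=2):
  1. access P: MISS. Cache (old->new): [P]
  2. access M: MISS. Cache (old->new): [P M]
  3. access M: HIT. Cache (old->new): [P M]
  4. access L: MISS, evict P. Cache (old->new): [M L]
  5. access M: HIT. Cache (old->new): [M L]
  6. access M: HIT. Cache (old->new): [M L]
  7. access M: HIT. Cache (old->new): [M L]
  8. access M: HIT. Cache (old->new): [M L]
  9. access M: HIT. Cache (old->new): [M L]
  10. access M: HIT. Cache (old->new): [M L]
  11. access M: HIT. Cache (old->new): [M L]
  12. access K: MISS, evict M. Cache (old->new): [L K]
  13. access I: MISS, evict L. Cache (old->new): [K I]
Total: 8 hits, 5 misses, 3 evictions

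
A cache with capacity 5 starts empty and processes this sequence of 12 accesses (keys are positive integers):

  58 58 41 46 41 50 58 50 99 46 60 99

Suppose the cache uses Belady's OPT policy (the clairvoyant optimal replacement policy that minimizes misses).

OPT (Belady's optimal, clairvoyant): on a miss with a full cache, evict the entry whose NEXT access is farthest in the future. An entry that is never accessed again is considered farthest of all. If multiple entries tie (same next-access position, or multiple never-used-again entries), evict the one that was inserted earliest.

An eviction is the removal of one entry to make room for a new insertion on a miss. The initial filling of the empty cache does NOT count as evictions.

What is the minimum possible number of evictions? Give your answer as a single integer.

OPT (Belady) simulation (capacity=5):
  1. access 58: MISS. Cache: [58]
  2. access 58: HIT. Next use of 58: step 7. Cache: [58]
  3. access 41: MISS. Cache: [58 41]
  4. access 46: MISS. Cache: [58 41 46]
  5. access 41: HIT. Next use of 41: never. Cache: [58 41 46]
  6. access 50: MISS. Cache: [58 41 46 50]
  7. access 58: HIT. Next use of 58: never. Cache: [58 41 46 50]
  8. access 50: HIT. Next use of 50: never. Cache: [58 41 46 50]
  9. access 99: MISS. Cache: [58 41 46 50 99]
  10. access 46: HIT. Next use of 46: never. Cache: [58 41 46 50 99]
  11. access 60: MISS, evict 58 (next use: never). Cache: [41 46 50 99 60]
  12. access 99: HIT. Next use of 99: never. Cache: [41 46 50 99 60]
Total: 6 hits, 6 misses, 1 evictions

Answer: 1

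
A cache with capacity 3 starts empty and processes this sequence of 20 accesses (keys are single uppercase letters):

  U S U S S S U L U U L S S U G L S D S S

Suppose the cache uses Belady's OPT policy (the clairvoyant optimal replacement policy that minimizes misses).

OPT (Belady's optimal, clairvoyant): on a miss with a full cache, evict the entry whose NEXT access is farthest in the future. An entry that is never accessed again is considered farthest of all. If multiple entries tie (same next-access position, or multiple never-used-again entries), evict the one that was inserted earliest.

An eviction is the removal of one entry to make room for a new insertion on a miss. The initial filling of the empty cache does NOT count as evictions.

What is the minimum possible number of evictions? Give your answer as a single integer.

OPT (Belady) simulation (capacity=3):
  1. access U: MISS. Cache: [U]
  2. access S: MISS. Cache: [U S]
  3. access U: HIT. Next use of U: step 7. Cache: [U S]
  4. access S: HIT. Next use of S: step 5. Cache: [U S]
  5. access S: HIT. Next use of S: step 6. Cache: [U S]
  6. access S: HIT. Next use of S: step 12. Cache: [U S]
  7. access U: HIT. Next use of U: step 9. Cache: [U S]
  8. access L: MISS. Cache: [U S L]
  9. access U: HIT. Next use of U: step 10. Cache: [U S L]
  10. access U: HIT. Next use of U: step 14. Cache: [U S L]
  11. access L: HIT. Next use of L: step 16. Cache: [U S L]
  12. access S: HIT. Next use of S: step 13. Cache: [U S L]
  13. access S: HIT. Next use of S: step 17. Cache: [U S L]
  14. access U: HIT. Next use of U: never. Cache: [U S L]
  15. access G: MISS, evict U (next use: never). Cache: [S L G]
  16. access L: HIT. Next use of L: never. Cache: [S L G]
  17. access S: HIT. Next use of S: step 19. Cache: [S L G]
  18. access D: MISS, evict L (next use: never). Cache: [S G D]
  19. access S: HIT. Next use of S: step 20. Cache: [S G D]
  20. access S: HIT. Next use of S: never. Cache: [S G D]
Total: 15 hits, 5 misses, 2 evictions

Answer: 2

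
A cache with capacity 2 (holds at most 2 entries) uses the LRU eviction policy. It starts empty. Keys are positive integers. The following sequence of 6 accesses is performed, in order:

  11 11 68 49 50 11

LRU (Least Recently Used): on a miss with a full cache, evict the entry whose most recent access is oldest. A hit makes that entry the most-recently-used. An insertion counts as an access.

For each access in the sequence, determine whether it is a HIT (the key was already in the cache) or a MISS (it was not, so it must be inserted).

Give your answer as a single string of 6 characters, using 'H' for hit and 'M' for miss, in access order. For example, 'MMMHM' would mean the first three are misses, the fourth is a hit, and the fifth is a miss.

Answer: MHMMMM

Derivation:
LRU simulation (capacity=2):
  1. access 11: MISS. Cache (LRU->MRU): [11]
  2. access 11: HIT. Cache (LRU->MRU): [11]
  3. access 68: MISS. Cache (LRU->MRU): [11 68]
  4. access 49: MISS, evict 11. Cache (LRU->MRU): [68 49]
  5. access 50: MISS, evict 68. Cache (LRU->MRU): [49 50]
  6. access 11: MISS, evict 49. Cache (LRU->MRU): [50 11]
Total: 1 hits, 5 misses, 3 evictions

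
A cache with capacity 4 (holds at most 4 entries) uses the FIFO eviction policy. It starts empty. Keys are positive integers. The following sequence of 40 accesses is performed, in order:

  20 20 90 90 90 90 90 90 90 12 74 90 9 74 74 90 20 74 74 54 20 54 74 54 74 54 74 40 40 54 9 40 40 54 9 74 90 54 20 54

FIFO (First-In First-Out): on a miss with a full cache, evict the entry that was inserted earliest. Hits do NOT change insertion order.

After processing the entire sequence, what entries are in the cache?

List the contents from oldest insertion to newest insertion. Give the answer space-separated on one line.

Answer: 74 90 20 54

Derivation:
FIFO simulation (capacity=4):
  1. access 20: MISS. Cache (old->new): [20]
  2. access 20: HIT. Cache (old->new): [20]
  3. access 90: MISS. Cache (old->new): [20 90]
  4. access 90: HIT. Cache (old->new): [20 90]
  5. access 90: HIT. Cache (old->new): [20 90]
  6. access 90: HIT. Cache (old->new): [20 90]
  7. access 90: HIT. Cache (old->new): [20 90]
  8. access 90: HIT. Cache (old->new): [20 90]
  9. access 90: HIT. Cache (old->new): [20 90]
  10. access 12: MISS. Cache (old->new): [20 90 12]
  11. access 74: MISS. Cache (old->new): [20 90 12 74]
  12. access 90: HIT. Cache (old->new): [20 90 12 74]
  13. access 9: MISS, evict 20. Cache (old->new): [90 12 74 9]
  14. access 74: HIT. Cache (old->new): [90 12 74 9]
  15. access 74: HIT. Cache (old->new): [90 12 74 9]
  16. access 90: HIT. Cache (old->new): [90 12 74 9]
  17. access 20: MISS, evict 90. Cache (old->new): [12 74 9 20]
  18. access 74: HIT. Cache (old->new): [12 74 9 20]
  19. access 74: HIT. Cache (old->new): [12 74 9 20]
  20. access 54: MISS, evict 12. Cache (old->new): [74 9 20 54]
  21. access 20: HIT. Cache (old->new): [74 9 20 54]
  22. access 54: HIT. Cache (old->new): [74 9 20 54]
  23. access 74: HIT. Cache (old->new): [74 9 20 54]
  24. access 54: HIT. Cache (old->new): [74 9 20 54]
  25. access 74: HIT. Cache (old->new): [74 9 20 54]
  26. access 54: HIT. Cache (old->new): [74 9 20 54]
  27. access 74: HIT. Cache (old->new): [74 9 20 54]
  28. access 40: MISS, evict 74. Cache (old->new): [9 20 54 40]
  29. access 40: HIT. Cache (old->new): [9 20 54 40]
  30. access 54: HIT. Cache (old->new): [9 20 54 40]
  31. access 9: HIT. Cache (old->new): [9 20 54 40]
  32. access 40: HIT. Cache (old->new): [9 20 54 40]
  33. access 40: HIT. Cache (old->new): [9 20 54 40]
  34. access 54: HIT. Cache (old->new): [9 20 54 40]
  35. access 9: HIT. Cache (old->new): [9 20 54 40]
  36. access 74: MISS, evict 9. Cache (old->new): [20 54 40 74]
  37. access 90: MISS, evict 20. Cache (old->new): [54 40 74 90]
  38. access 54: HIT. Cache (old->new): [54 40 74 90]
  39. access 20: MISS, evict 54. Cache (old->new): [40 74 90 20]
  40. access 54: MISS, evict 40. Cache (old->new): [74 90 20 54]
Total: 28 hits, 12 misses, 8 evictions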